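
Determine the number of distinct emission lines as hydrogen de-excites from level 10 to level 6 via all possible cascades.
10

The electron can occupy levels n = 6, 7, ..., 10 during de-excitation — that is m = 10 - 6 + 1 = 5 distinct levels.

The number of distinct spectral lines equals the number of ways to choose 2 of these m levels (each pair gives one possible emission transition):

Number of lines = m(m-1)/2 = 5×4/2 = 10

These correspond to all possible transitions between the 5 levels:
10 → 9, 10 → 8, 10 → 7, 10 → 6, 9 → 8, 9 → 7, 9 → 6, 8 → 7...

Each transition produces a photon with a unique energy (and thus wavelength). This count does not depend on Z.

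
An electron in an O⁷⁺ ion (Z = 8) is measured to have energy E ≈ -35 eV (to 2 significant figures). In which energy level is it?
n = 5

The exact energy levels follow E_n = -13.6057 Z² / n² eV with Z = 8.

The measured value (-35 eV) is reported to only 2 significant figures, so we must test candidate n values and see which one matches to that precision.

Candidate energies:
  n = 3:  E = -13.6057 × 8² / 3² = -96.75164 eV
  n = 4:  E = -13.6057 × 8² / 4² = -54.42280 eV
  n = 5:  E = -13.6057 × 8² / 5² = -34.83059 eV  ← matches
  n = 6:  E = -13.6057 × 8² / 6² = -24.18791 eV
  n = 7:  E = -13.6057 × 8² / 7² = -17.77071 eV

Checking against the measurement of -35 eV (2 sig figs), only n = 5 agrees:
E_5 = -34.83059 eV, which rounds to -35 eV ✓

Therefore n = 5.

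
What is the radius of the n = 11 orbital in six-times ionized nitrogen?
0.9147 nm (or 9.1472 Å)

The Bohr radius formula is:
r_n = n² a₀ / Z

where a₀ = 0.0529177 nm is the Bohr radius.

For N⁶⁺ (Z = 7) at n = 11:
r_11 = 11² × 0.0529177 nm / 7
r_11 = 121 × 0.0529177 nm / 7
r_11 = 6.40304 nm / 7
r_11 = 0.9147 nm

The electron orbits at approximately 0.9147 nm from the nucleus.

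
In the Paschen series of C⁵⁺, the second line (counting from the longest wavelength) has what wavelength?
35.596 nm

The lines of a series are numbered from the longest wavelength (smallest ΔE) outward; the second line is the transition from n = n_f + 2 to n_f.
The Paschen series has all transitions ending at n_f = 3.

For C⁵⁺ (Z = 6), the second line (β-line) is the jump from n = 5 to n = 3:
E_5 = -13.6057 × 6² / 5² = -19.59221 eV
E_3 = -13.6057 × 6² / 3² = -54.42280 eV
ΔE = E_5 - E_3 = 34.83059 eV

λ = hc/E = 1239.84 eV·nm / 34.83059 eV
λ = 35.596 nm

This is the β-line of the Paschen series in C⁵⁺.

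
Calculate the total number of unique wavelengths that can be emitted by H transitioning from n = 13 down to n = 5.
36

The electron can occupy levels n = 5, 6, ..., 13 during de-excitation — that is m = 13 - 5 + 1 = 9 distinct levels.

The number of distinct spectral lines equals the number of ways to choose 2 of these m levels (each pair gives one possible emission transition):

Number of lines = m(m-1)/2 = 9×8/2 = 36

These correspond to all possible transitions between the 9 levels:
13 → 12, 13 → 11, 13 → 10, 13 → 9, 13 → 8, 13 → 7, 13 → 6, 13 → 5...

Each transition produces a photon with a unique energy (and thus wavelength). This count does not depend on Z.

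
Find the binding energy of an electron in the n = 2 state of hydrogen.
3.40143 eV

The ionization energy is the energy needed to remove the electron completely (n → ∞).

For hydrogen, E_n = -13.6057 eV / n².

At n = 2: E_2 = -13.6057 / 2² = -3.40142500 eV
At n = ∞: E_∞ = 0 eV

Ionization energy = E_∞ - E_2 = 0 - (-3.40142500) = 3.40142500 eV
Ionization energy ≈ 3.40143 eV

This is also called the binding energy of the electron in state n = 2.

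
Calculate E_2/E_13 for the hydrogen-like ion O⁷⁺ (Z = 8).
42.25

Using E_n = -13.6057 Z² / n² eV with Z = 8:

E_2 = -13.6057 × 8² / 2² = -870.7648 / 4 = -217.69120000 eV
E_13 = -13.6057 × 8² / 13² = -870.7648 / 169 = -5.15245444 eV

The ratio is:
E_2/E_13 = (-217.69120000) / (-5.15245444)
E_2/E_13 = (-870.7648/4) / (-870.7648/169)
E_2/E_13 = 169/4
E_2/E_13 = 42.25
(Note: the Z² factors cancel in the ratio.)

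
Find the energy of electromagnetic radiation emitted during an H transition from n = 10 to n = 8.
0.07653 eV

The energy levels are E_n = -13.6057 eV / n².

Energy at n = 10: E_10 = -13.6057 / 10² = -0.13605700 eV
Energy at n = 8: E_8 = -13.6057 / 8² = -0.21258906 eV

For emission (electron falling to lower state), the photon energy is:
E_photon = E_10 - E_8 = |-0.13605700 - (-0.21258906)|
E_photon = 0.07653 eV

This energy is carried away by the emitted photon.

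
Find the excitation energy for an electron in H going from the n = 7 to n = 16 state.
0.225 eV

The energy levels of a hydrogen-like atom are E_n = -13.6057 eV / n².

Energy at n = 7: E_7 = -13.6057 / 7² = -0.277667 eV
Energy at n = 16: E_16 = -13.6057 / 16² = -0.053147 eV

The excitation energy is the difference:
ΔE = E_16 - E_7
ΔE = -0.053147 - (-0.277667)
ΔE = 0.225 eV

Since this is positive, energy must be absorbed (photon absorption).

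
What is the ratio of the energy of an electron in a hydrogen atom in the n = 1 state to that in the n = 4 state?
16.00000

Using E_n = -13.6057 Z² / n² eV with Z = 1:

E_1 = -13.6057 / 1² = -13.6057 / 1 = -13.60570000000 eV
E_4 = -13.6057 / 4² = -13.6057 / 16 = -0.85035625000 eV

The ratio is:
E_1/E_4 = (-13.60570000000) / (-0.85035625000)
E_1/E_4 = (-13.6057/1) / (-13.6057/16)
E_1/E_4 = 16/1
E_1/E_4 = 16.00000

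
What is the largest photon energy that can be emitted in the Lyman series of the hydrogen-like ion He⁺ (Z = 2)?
54.42 eV

The series limit corresponds to the transition from n = ∞ to n = 1.
This is the highest energy (shortest wavelength) transition in the Lyman series.

E_∞ = 0 eV
E_1 = -13.6057 × 2² / 1² = -54.42 eV

Energy at series limit:
ΔE = E_∞ - E_1 = 0 - (-54.42) = 54.42 eV

This energy equals the ionization energy from the n = 1 state of He⁺.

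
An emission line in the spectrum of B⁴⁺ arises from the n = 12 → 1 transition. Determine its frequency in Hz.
8.17e+16 Hz

First, find the transition energy:
E_12 = -13.6057 × 5² / 12² = -2.36210069 eV
E_1 = -13.6057 × 5² / 1² = -340.14250000 eV
|ΔE| = |E_1 - E_12| = 337.78039931 eV

Convert to Joules: E = 337.78039931 eV × (1.602177 × 10⁻¹⁹ J/eV) = 5.4118e-17 J

Using E = hf:
f = E/h = 5.4118e-17 J / (6.62607 × 10⁻³⁴ J·s)
f = 8.17e+16 Hz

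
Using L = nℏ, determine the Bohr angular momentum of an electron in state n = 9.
9.4911e-34 J·s (or 9ℏ)

In the Bohr model, angular momentum is quantized:
L = nℏ

where ℏ = h/(2π) = 1.054572e-34 J·s

For n = 9:
L = 9 × 1.054572e-34 J·s
L = 9.4911e-34 J·s

This can also be written as L = 9ℏ.
The angular momentum is an integer multiple of the reduced Planck constant.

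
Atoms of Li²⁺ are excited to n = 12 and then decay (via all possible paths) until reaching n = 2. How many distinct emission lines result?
55

The electron can occupy levels n = 2, 3, ..., 12 during de-excitation — that is m = 12 - 2 + 1 = 11 distinct levels.

The number of distinct spectral lines equals the number of ways to choose 2 of these m levels (each pair gives one possible emission transition):

Number of lines = m(m-1)/2 = 11×10/2 = 55

These correspond to all possible transitions between the 11 levels:
12 → 11, 12 → 10, 12 → 9, 12 → 8, 12 → 7, 12 → 6, 12 → 5, 12 → 4...

Each transition produces a photon with a unique energy (and thus wavelength). This count does not depend on Z.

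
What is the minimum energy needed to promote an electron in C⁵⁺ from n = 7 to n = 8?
2.3428 eV

The energy levels of a hydrogen-like atom are E_n = -13.6057 Z² eV / n².

Energy at n = 7: E_7 = -13.6057 × 6² / 7² = -9.9960245 eV
Energy at n = 8: E_8 = -13.6057 × 6² / 8² = -7.6532063 eV

The excitation energy is the difference:
ΔE = E_8 - E_7
ΔE = -7.6532063 - (-9.9960245)
ΔE = 2.3428 eV

Since this is positive, energy must be absorbed (photon absorption).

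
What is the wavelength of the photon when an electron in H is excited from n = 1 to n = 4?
97.20161 nm

First, find the transition energy using E_n = -13.6057 / n² eV:
E_1 = -13.6057 / 1² = -13.6057000 eV
E_4 = -13.6057 / 4² = -0.8503563 eV

Photon energy: |ΔE| = |E_4 - E_1| = 12.7553437 eV

Convert to wavelength using E = hc/λ with hc = 1239.84 eV·nm:
λ = hc/E = 1239.84 eV·nm / 12.7553437 eV
λ = 97.20161 nm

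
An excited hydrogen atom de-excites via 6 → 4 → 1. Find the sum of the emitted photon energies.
13.23 eV

The energy levels of hydrogen are E_n = -13.6057 / n² eV.

First transition (6 → 4):
ΔE₁ = |E_4 - E_6|
ΔE₁ = |-0.85035625 - (-0.37793611)| = 0.47242 eV

Second transition (4 → 1):
ΔE₂ = |E_1 - E_4|
ΔE₂ = |-13.60570000 - (-0.85035625)| = 12.75534 eV

Total energy released:
E_total = ΔE₁ + ΔE₂ = 0.47242 + 12.75534 = 13.23 eV

Note: This equals the direct transition 6 → 1: 13.23 eV ✓
Energy is conserved regardless of the path taken.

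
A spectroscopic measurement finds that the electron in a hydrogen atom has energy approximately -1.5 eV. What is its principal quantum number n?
n = 3

The exact energy levels follow E_n = -13.6057 eV / n².

The measured value (-1.5 eV) is reported to only 2 significant figures, so we must test candidate n values and see which one matches to that precision.

Candidate energies:
  n = 1:  E = -13.6057/1² = -13.60570 eV
  n = 2:  E = -13.6057/2² = -3.40143 eV
  n = 3:  E = -13.6057/3² = -1.51174 eV  ← matches
  n = 4:  E = -13.6057/4² = -0.85036 eV
  n = 5:  E = -13.6057/5² = -0.54423 eV

Checking against the measurement of -1.5 eV (2 sig figs), only n = 3 agrees:
E_3 = -1.51174 eV, which rounds to -1.5 eV ✓

Therefore n = 3.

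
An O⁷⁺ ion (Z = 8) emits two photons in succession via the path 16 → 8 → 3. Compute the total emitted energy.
93.350 eV

The energy levels of O⁷⁺ are E_n = -13.6057 × 8² / n² eV.

First transition (16 → 8):
ΔE₁ = |E_8 - E_16|
ΔE₁ = |-13.605700000 - (-3.401425000)| = 10.204275 eV

Second transition (8 → 3):
ΔE₂ = |E_3 - E_8|
ΔE₂ = |-96.751644444 - (-13.605700000)| = 83.145944 eV

Total energy released:
E_total = ΔE₁ + ΔE₂ = 10.204275 + 83.145944 = 93.350 eV

Note: This equals the direct transition 16 → 3: 93.350 eV ✓
Energy is conserved regardless of the path taken.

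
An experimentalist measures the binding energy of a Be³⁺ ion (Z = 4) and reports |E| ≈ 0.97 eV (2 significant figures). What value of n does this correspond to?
n = 15

The exact energy levels follow E_n = -13.6057 Z² / n² eV with Z = 4.

The measured value (-0.97 eV) is reported to only 2 significant figures, so we must test candidate n values and see which one matches to that precision.

Candidate energies:
  n = 13:  E = -13.6057 × 4² / 13² = -1.28811 eV
  n = 14:  E = -13.6057 × 4² / 14² = -1.11067 eV
  n = 15:  E = -13.6057 × 4² / 15² = -0.96752 eV  ← matches
  n = 16:  E = -13.6057 × 4² / 16² = -0.85036 eV
  n = 17:  E = -13.6057 × 4² / 17² = -0.75326 eV

Checking against the measurement of -0.97 eV (2 sig figs), only n = 15 agrees:
E_15 = -0.96752 eV, which rounds to -0.97 eV ✓

Therefore n = 15.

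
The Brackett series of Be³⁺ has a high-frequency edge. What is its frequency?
3.290e+15 Hz

The series limit corresponds to the transition from n = ∞ to n = 4.
This is the highest energy (shortest wavelength) transition in the Brackett series.

E_∞ = 0 eV
E_4 = -13.6057 × 4² / 4² = -13.60570 eV

Energy at series limit:
ΔE = E_∞ - E_4 = 0 - (-13.60570) = 13.60570 eV
E = 13.60570 eV × (1.602177 × 10⁻¹⁹ J/eV) = 2.17987e-18 J
f = E/h = 2.17987e-18 J / (6.62607 × 10⁻³⁴ J·s) = 3.290e+15 Hz

This energy equals the ionization energy from the n = 4 state of Be³⁺.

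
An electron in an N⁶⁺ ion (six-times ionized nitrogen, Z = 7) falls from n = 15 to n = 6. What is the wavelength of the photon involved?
79.702 nm

First, find the transition energy using E_n = -13.6057 Z² / n² eV:
E_15 = -13.6057 × 7² / 15² = -2.96302 eV
E_6 = -13.6057 × 7² / 6² = -18.51887 eV

Photon energy: |ΔE| = |E_6 - E_15| = 15.55585 eV

Convert to wavelength using E = hc/λ with hc = 1239.84 eV·nm:
λ = hc/E = 1239.84 eV·nm / 15.55585 eV
λ = 79.702 nm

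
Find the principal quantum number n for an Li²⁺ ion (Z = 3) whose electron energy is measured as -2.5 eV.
n = 7

The exact energy levels follow E_n = -13.6057 Z² / n² eV with Z = 3.

The measured value (-2.5 eV) is reported to only 2 significant figures, so we must test candidate n values and see which one matches to that precision.

Candidate energies:
  n = 5:  E = -13.6057 × 3² / 5² = -4.89805 eV
  n = 6:  E = -13.6057 × 3² / 6² = -3.40143 eV
  n = 7:  E = -13.6057 × 3² / 7² = -2.49901 eV  ← matches
  n = 8:  E = -13.6057 × 3² / 8² = -1.91330 eV
  n = 9:  E = -13.6057 × 3² / 9² = -1.51174 eV

Checking against the measurement of -2.5 eV (2 sig figs), only n = 7 agrees:
E_7 = -2.49901 eV, which rounds to -2.5 eV ✓

Therefore n = 7.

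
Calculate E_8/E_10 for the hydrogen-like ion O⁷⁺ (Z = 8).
1.5625

Using E_n = -13.6057 Z² / n² eV with Z = 8:

E_8 = -13.6057 × 8² / 8² = -870.7648 / 64 = -13.60570000 eV
E_10 = -13.6057 × 8² / 10² = -870.7648 / 100 = -8.70764800 eV

The ratio is:
E_8/E_10 = (-13.60570000) / (-8.70764800)
E_8/E_10 = (-870.7648/64) / (-870.7648/100)
E_8/E_10 = 100/64
E_8/E_10 = 1.5625
(Note: the Z² factors cancel in the ratio.)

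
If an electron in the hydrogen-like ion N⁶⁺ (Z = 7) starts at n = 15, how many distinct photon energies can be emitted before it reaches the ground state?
105

The electron can occupy levels n = 1, 2, ..., 15 during de-excitation — that is m = 15 - 1 + 1 = 15 distinct levels.

The number of distinct spectral lines equals the number of ways to choose 2 of these m levels (each pair gives one possible emission transition):

Number of lines = m(m-1)/2 = 15×14/2 = 105

These correspond to all possible transitions between the 15 levels:
15 → 14, 15 → 13, 15 → 12, 15 → 11, 15 → 10, 15 → 9, 15 → 8, 15 → 7...

Each transition produces a photon with a unique energy (and thus wavelength). This count does not depend on Z.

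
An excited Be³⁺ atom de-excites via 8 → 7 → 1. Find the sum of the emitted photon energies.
214.29 eV

The energy levels of Be³⁺ are E_n = -13.6057 × 4² / n² eV.

First transition (8 → 7):
ΔE₁ = |E_7 - E_8|
ΔE₁ = |-4.44267755 - (-3.40142500)| = 1.04125 eV

Second transition (7 → 1):
ΔE₂ = |E_1 - E_7|
ΔE₂ = |-217.69120000 - (-4.44267755)| = 213.24852 eV

Total energy released:
E_total = ΔE₁ + ΔE₂ = 1.04125 + 213.24852 = 214.29 eV

Note: This equals the direct transition 8 → 1: 214.29 eV ✓
Energy is conserved regardless of the path taken.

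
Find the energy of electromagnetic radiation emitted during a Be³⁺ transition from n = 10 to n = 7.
2.265766 eV

The energy levels are E_n = -13.6057 Z² eV / n².

Energy at n = 10: E_10 = -13.6057 × 4² / 10² = -2.176912000 eV
Energy at n = 7: E_7 = -13.6057 × 4² / 7² = -4.442677551 eV

For emission (electron falling to lower state), the photon energy is:
E_photon = E_10 - E_7 = |-2.176912000 - (-4.442677551)|
E_photon = 2.265766 eV

This energy is carried away by the emitted photon.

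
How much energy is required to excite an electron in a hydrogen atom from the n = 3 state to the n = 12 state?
1.42 eV

The energy levels of a hydrogen-like atom are E_n = -13.6057 eV / n².

Energy at n = 3: E_3 = -13.6057 / 3² = -1.51174 eV
Energy at n = 12: E_12 = -13.6057 / 12² = -0.09448 eV

The excitation energy is the difference:
ΔE = E_12 - E_3
ΔE = -0.09448 - (-1.51174)
ΔE = 1.42 eV

Since this is positive, energy must be absorbed (photon absorption).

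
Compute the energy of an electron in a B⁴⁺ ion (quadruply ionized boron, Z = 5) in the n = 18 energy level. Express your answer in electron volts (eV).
-1.04982 eV

The energy levels of a hydrogen-like atom are given by:
E_n = -13.6057 Z² / n² eV  (with Z = 5 for B⁴⁺)

For n = 18:
E_18 = -13.6057 × 5² / 18²
E_18 = -13.6057 × 25 / 324
E_18 = -1.04982 eV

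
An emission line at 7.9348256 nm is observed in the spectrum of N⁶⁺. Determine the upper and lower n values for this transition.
n = 8 → n = 2

First, find the photon energy from the wavelength (hc = 1239.84 eV·nm):
E = hc/λ = 1239.84 eV·nm / 7.9348256 nm = 156.25296 eV

The energy levels of N⁶⁺ satisfy E_n = -13.6057 × 7² / n² eV, so an emission n_i → n_f releases
ΔE = 13.6057 × 7² × (1/n_f² − 1/n_i²) eV.

Setting ΔE equal to the photon energy:
1/n_f² − 1/n_i² = 156.25296 / (13.6057 × 7²) = 0.23437500

Since 1/n_i² must be positive, we need 1/n_f² > 0.23437500, i.e. n_f ≤ 2. For each allowed n_f, solve n_i = (1/n_f² − 0.23437500)^(−1/2) and check whether it is a whole number:
  n_f = 1: 1/n_i² = 1.00000000 − 0.23437500 = 0.76562500 → n_i = 1.143  (not an integer) ✗
  n_f = 2: 1/n_i² = 0.25000000 − 0.23437500 = 0.01562500 → n_i = 8.000  → integer, n_i = 8 ✓

Only n_f = 2 gives an integer upper level, n_i = 8.

The transition is from n = 8 to n = 2 (emission).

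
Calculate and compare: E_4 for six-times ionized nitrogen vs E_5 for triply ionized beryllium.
N⁶⁺ at n = 4 (E = -41.67 eV)

Using E_n = -13.6057 Z² / n² eV:

N⁶⁺ (Z = 7) at n = 4:
E = -13.6057 × 7² / 4² = -13.6057 × 49 / 16 = -41.66746 eV

Be³⁺ (Z = 4) at n = 5:
E = -13.6057 × 4² / 5² = -13.6057 × 16 / 25 = -8.70765 eV

Since -41.66746 eV < -8.70765 eV,
N⁶⁺ at n = 4 is more tightly bound (requires more energy to ionize).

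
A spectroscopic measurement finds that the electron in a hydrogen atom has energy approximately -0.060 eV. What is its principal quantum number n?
n = 15

The exact energy levels follow E_n = -13.6057 eV / n².

The measured value (-0.060 eV) is reported to only 2 significant figures, so we must test candidate n values and see which one matches to that precision.

Candidate energies:
  n = 13:  E = -13.6057/13² = -0.080507 eV
  n = 14:  E = -13.6057/14² = -0.069417 eV
  n = 15:  E = -13.6057/15² = -0.060470 eV  ← matches
  n = 16:  E = -13.6057/16² = -0.053147 eV
  n = 17:  E = -13.6057/17² = -0.047079 eV

Checking against the measurement of -0.060 eV (2 sig figs), only n = 15 agrees:
E_15 = -0.060470 eV, which rounds to -0.060 eV ✓

Therefore n = 15.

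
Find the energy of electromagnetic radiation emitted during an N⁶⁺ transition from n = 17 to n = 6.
16.2120 eV

The energy levels are E_n = -13.6057 Z² eV / n².

Energy at n = 17: E_17 = -13.6057 × 7² / 17² = -2.3068488 eV
Energy at n = 6: E_6 = -13.6057 × 7² / 6² = -18.5188694 eV

For emission (electron falling to lower state), the photon energy is:
E_photon = E_17 - E_6 = |-2.3068488 - (-18.5188694)|
E_photon = 16.2120 eV

This energy is carried away by the emitted photon.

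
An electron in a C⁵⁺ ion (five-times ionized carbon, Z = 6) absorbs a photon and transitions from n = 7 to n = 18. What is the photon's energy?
8.484280 eV

The energy levels of a hydrogen-like atom are E_n = -13.6057 Z² eV / n².

Energy at n = 7: E_7 = -13.6057 × 6² / 7² = -9.996024490 eV
Energy at n = 18: E_18 = -13.6057 × 6² / 18² = -1.511744444 eV

The excitation energy is the difference:
ΔE = E_18 - E_7
ΔE = -1.511744444 - (-9.996024490)
ΔE = 8.484280 eV

Since this is positive, energy must be absorbed (photon absorption).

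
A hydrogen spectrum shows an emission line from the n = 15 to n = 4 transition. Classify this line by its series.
Brackett series

The spectral series in hydrogen are named based on the final (lower) energy level:
- Lyman series: n_final = 1 (ultraviolet)
- Balmer series: n_final = 2 (visible/near-UV)
- Paschen series: n_final = 3 (infrared)
- Brackett series: n_final = 4 (infrared)
- Pfund series: n_final = 5 (far infrared)

Since this transition ends at n = 4, it belongs to the Brackett series.

For reference, this 15 → 4 line has photon energy
ΔE = 13.6057 eV × (1/4² - 1/15²) = 0.789886472 eV,
corresponding to wavelength λ = hc/ΔE = 1239.84 eV·nm / 0.789886472 eV = 1569.643 nm in the infrared region.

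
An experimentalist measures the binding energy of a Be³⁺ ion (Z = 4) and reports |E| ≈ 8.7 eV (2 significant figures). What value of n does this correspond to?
n = 5

The exact energy levels follow E_n = -13.6057 Z² / n² eV with Z = 4.

The measured value (-8.7 eV) is reported to only 2 significant figures, so we must test candidate n values and see which one matches to that precision.

Candidate energies:
  n = 3:  E = -13.6057 × 4² / 3² = -24.18791 eV
  n = 4:  E = -13.6057 × 4² / 4² = -13.60570 eV
  n = 5:  E = -13.6057 × 4² / 5² = -8.70765 eV  ← matches
  n = 6:  E = -13.6057 × 4² / 6² = -6.04698 eV
  n = 7:  E = -13.6057 × 4² / 7² = -4.44268 eV

Checking against the measurement of -8.7 eV (2 sig figs), only n = 5 agrees:
E_5 = -8.70765 eV, which rounds to -8.7 eV ✓

Therefore n = 5.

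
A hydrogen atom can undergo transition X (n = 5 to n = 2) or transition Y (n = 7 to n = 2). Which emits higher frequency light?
7 → 2

Calculate the energy for each transition:

Transition 5 → 2:
ΔE₁ = |E_2 - E_5| = |-13.6057/2² - (-13.6057/5²)|
ΔE₁ = |-3.401425000 - (-0.544228000)| = 2.857197 eV

Transition 7 → 2:
ΔE₂ = |E_2 - E_7| = |-13.6057/2² - (-13.6057/7²)|
ΔE₂ = |-3.401425000 - (-0.277667347)| = 3.123758 eV

Since 3.123758 eV > 2.857197 eV, the transition 7 → 2 emits the more energetic photon.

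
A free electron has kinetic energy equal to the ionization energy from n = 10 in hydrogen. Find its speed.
2.188e+05 m/s (or 0.0730% of c)

The binding energy at n = 10 for hydrogen is:
E_10 = -13.6057/10² = -0.1360570 eV
|E_10| = 0.1360570 eV

Convert to Joules:
KE = 0.1360570 eV × (1.602177 × 10⁻¹⁹ J/eV) = 2.17987e-20 J

Using KE = ½mv²:
v = √(2·KE/m_e)
v = √(2 × 2.17987e-20 J / 9.10938 × 10⁻³¹ kg)
v = 2.188e+05 m/s

This is approximately 0.0730% the speed of light.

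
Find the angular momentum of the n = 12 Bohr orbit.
1.265e-33 J·s (or 12ℏ)

In the Bohr model, angular momentum is quantized:
L = nℏ

where ℏ = h/(2π) = 1.05457e-34 J·s

For n = 12:
L = 12 × 1.05457e-34 J·s
L = 1.265e-33 J·s

This can also be written as L = 12ℏ.
The angular momentum is an integer multiple of the reduced Planck constant.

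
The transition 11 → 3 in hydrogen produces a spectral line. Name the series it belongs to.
Paschen series

The spectral series in hydrogen are named based on the final (lower) energy level:
- Lyman series: n_final = 1 (ultraviolet)
- Balmer series: n_final = 2 (visible/near-UV)
- Paschen series: n_final = 3 (infrared)
- Brackett series: n_final = 4 (infrared)
- Pfund series: n_final = 5 (far infrared)

Since this transition ends at n = 3, it belongs to the Paschen series.

For reference, this 11 → 3 line has photon energy
ΔE = 13.6057 eV × (1/3² - 1/11²) = 1.39930064 eV,
corresponding to wavelength λ = hc/ΔE = 1239.84 eV·nm / 1.39930064 eV = 886.0426 nm in the infrared region.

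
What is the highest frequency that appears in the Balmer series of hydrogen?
8.2246e+14 Hz

The series limit corresponds to the transition from n = ∞ to n = 2.
This is the highest energy (shortest wavelength) transition in the Balmer series.

E_∞ = 0 eV
E_2 = -13.6057 / 2² = -3.4014250 eV

Energy at series limit:
ΔE = E_∞ - E_2 = 0 - (-3.4014250) = 3.4014250 eV
E = 3.4014250 eV × (1.602177 × 10⁻¹⁹ J/eV) = 5.449685e-19 J
f = E/h = 5.449685e-19 J / (6.62607 × 10⁻³⁴ J·s) = 8.2246e+14 Hz

This energy equals the ionization energy from the n = 2 state of hydrogen.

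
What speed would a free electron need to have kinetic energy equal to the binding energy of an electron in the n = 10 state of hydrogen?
2.188e+05 m/s (or 0.072974% of c)

The binding energy at n = 10 for hydrogen is:
E_10 = -13.6057/10² = -0.13605700 eV
|E_10| = 0.13605700 eV

Convert to Joules:
KE = 0.13605700 eV × (1.602177 × 10⁻¹⁹ J/eV) = 2.17987e-20 J

Using KE = ½mv²:
v = √(2·KE/m_e)
v = √(2 × 2.17987e-20 J / 9.10938 × 10⁻³¹ kg)
v = 2.188e+05 m/s

This is approximately 0.072974% the speed of light.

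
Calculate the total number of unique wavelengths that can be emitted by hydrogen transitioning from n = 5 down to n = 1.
10

The electron can occupy levels n = 1, 2, ..., 5 during de-excitation — that is m = 5 - 1 + 1 = 5 distinct levels.

The number of distinct spectral lines equals the number of ways to choose 2 of these m levels (each pair gives one possible emission transition):

Number of lines = m(m-1)/2 = 5×4/2 = 10

These correspond to all possible transitions between the 5 levels:
5 → 4, 5 → 3, 5 → 2, 5 → 1, 4 → 3, 4 → 2, 4 → 1, 3 → 2...

Each transition produces a photon with a unique energy (and thus wavelength). This count does not depend on Z.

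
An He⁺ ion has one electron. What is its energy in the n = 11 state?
-0.450 eV

For hydrogen-like ions, the energy levels scale with Z²:
E_n = -13.6057 Z² / n² eV

For He⁺ (Z = 2) at n = 11:
E_11 = -13.6057 × 2² / 11²
E_11 = -13.6057 × 4 / 121
E_11 = -54.4228 / 121
E_11 = -0.450 eV

The energy is 4 times more negative than hydrogen at the same n due to the stronger nuclear charge.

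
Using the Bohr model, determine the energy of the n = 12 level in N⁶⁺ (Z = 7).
-4.63 eV

For hydrogen-like ions, the energy levels scale with Z²:
E_n = -13.6057 Z² / n² eV

For N⁶⁺ (Z = 7) at n = 12:
E_12 = -13.6057 × 7² / 12²
E_12 = -13.6057 × 49 / 144
E_12 = -666.6793 / 144
E_12 = -4.63 eV

The energy is 49 times more negative than hydrogen at the same n due to the stronger nuclear charge.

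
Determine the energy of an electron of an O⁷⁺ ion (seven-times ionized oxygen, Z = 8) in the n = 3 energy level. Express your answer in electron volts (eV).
-96.75 eV

The energy levels of a hydrogen-like atom are given by:
E_n = -13.6057 Z² / n² eV  (with Z = 8 for O⁷⁺)

For n = 3:
E_3 = -13.6057 × 8² / 3²
E_3 = -13.6057 × 64 / 9
E_3 = -96.75 eV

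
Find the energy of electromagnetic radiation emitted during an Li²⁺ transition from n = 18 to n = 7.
2.121070 eV

The energy levels are E_n = -13.6057 Z² eV / n².

Energy at n = 18: E_18 = -13.6057 × 3² / 18² = -0.377936111 eV
Energy at n = 7: E_7 = -13.6057 × 3² / 7² = -2.499006122 eV

For emission (electron falling to lower state), the photon energy is:
E_photon = E_18 - E_7 = |-0.377936111 - (-2.499006122)|
E_photon = 2.121070 eV

This energy is carried away by the emitted photon.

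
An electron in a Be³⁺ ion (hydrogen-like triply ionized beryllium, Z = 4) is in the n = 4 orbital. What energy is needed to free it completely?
13.61 eV

The ionization energy is the energy needed to remove the electron completely (n → ∞).

For a hydrogen-like ion with Z = 4, E_n = -13.6057 Z² / n² eV.

At n = 4: E_4 = -13.6057 × 4² / 4² = -13.60570 eV
At n = ∞: E_∞ = 0 eV

Ionization energy = E_∞ - E_4 = 0 - (-13.60570) = 13.60570 eV
Ionization energy ≈ 13.61 eV

This is also called the binding energy of the electron in state n = 4.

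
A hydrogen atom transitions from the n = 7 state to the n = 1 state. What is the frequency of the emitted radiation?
3.22270e+15 Hz

First, find the transition energy:
E_7 = -13.6057 / 7² = -0.27766735 eV
E_1 = -13.6057 / 1² = -13.60570000 eV
|ΔE| = |E_1 - E_7| = 13.32803265 eV

Convert to Joules: E = 13.32803265 eV × (1.602177 × 10⁻¹⁹ J/eV) = 2.1353867e-18 J

Using E = hf:
f = E/h = 2.1353867e-18 J / (6.62607 × 10⁻³⁴ J·s)
f = 3.22270e+15 Hz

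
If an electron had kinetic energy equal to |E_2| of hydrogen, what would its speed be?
1.09e+06 m/s (or 0.36% of c)

The binding energy at n = 2 for hydrogen is:
E_2 = -13.6057/2² = -3.40143 eV
|E_2| = 3.40143 eV

Convert to Joules:
KE = 3.40143 eV × (1.602177 × 10⁻¹⁹ J/eV) = 5.4497e-19 J

Using KE = ½mv²:
v = √(2·KE/m_e)
v = √(2 × 5.4497e-19 J / 9.10938 × 10⁻³¹ kg)
v = 1.09e+06 m/s

This is approximately 0.36% the speed of light.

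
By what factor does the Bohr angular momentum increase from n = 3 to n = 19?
6.3333

In the Bohr model, L_n = nℏ, so the ratio is purely the ratio of quantum numbers:

L_19/L_3 = 19ℏ / 3ℏ = 19/3 = 6.3333

The angular momentum scales linearly with n.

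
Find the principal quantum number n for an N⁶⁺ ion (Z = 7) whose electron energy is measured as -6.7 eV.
n = 10

The exact energy levels follow E_n = -13.6057 Z² / n² eV with Z = 7.

The measured value (-6.7 eV) is reported to only 2 significant figures, so we must test candidate n values and see which one matches to that precision.

Candidate energies:
  n = 8:  E = -13.6057 × 7² / 8² = -10.416864 eV
  n = 9:  E = -13.6057 × 7² / 9² = -8.230609 eV
  n = 10:  E = -13.6057 × 7² / 10² = -6.666793 eV  ← matches
  n = 11:  E = -13.6057 × 7² / 11² = -5.509746 eV
  n = 12:  E = -13.6057 × 7² / 12² = -4.629717 eV

Checking against the measurement of -6.7 eV (2 sig figs), only n = 10 agrees:
E_10 = -6.666793 eV, which rounds to -6.7 eV ✓

Therefore n = 10.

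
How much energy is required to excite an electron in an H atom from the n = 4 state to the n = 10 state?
0.714 eV

The energy levels of a hydrogen-like atom are E_n = -13.6057 eV / n².

Energy at n = 4: E_4 = -13.6057 / 4² = -0.850356 eV
Energy at n = 10: E_10 = -13.6057 / 10² = -0.136057 eV

The excitation energy is the difference:
ΔE = E_10 - E_4
ΔE = -0.136057 - (-0.850356)
ΔE = 0.714 eV

Since this is positive, energy must be absorbed (photon absorption).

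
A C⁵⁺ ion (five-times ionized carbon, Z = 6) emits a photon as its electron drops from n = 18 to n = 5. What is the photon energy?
18.08 eV

The energy levels are E_n = -13.6057 Z² eV / n².

Energy at n = 18: E_18 = -13.6057 × 6² / 18² = -1.51174 eV
Energy at n = 5: E_5 = -13.6057 × 6² / 5² = -19.59221 eV

For emission (electron falling to lower state), the photon energy is:
E_photon = E_18 - E_5 = |-1.51174 - (-19.59221)|
E_photon = 18.08 eV

This energy is carried away by the emitted photon.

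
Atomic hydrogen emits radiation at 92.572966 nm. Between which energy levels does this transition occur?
n = 8 → n = 1

First, find the photon energy from the wavelength (hc = 1239.84 eV·nm):
E = hc/λ = 1239.84 eV·nm / 92.572966 nm = 13.393111 eV

The energy levels of hydrogen satisfy E_n = -13.6057 / n² eV, so an emission n_i → n_f releases
ΔE = 13.6057 × (1/n_f² − 1/n_i²) eV.

Setting ΔE equal to the photon energy:
1/n_f² − 1/n_i² = 13.393111 / 13.6057 = 0.98437500

Since 1/n_i² must be positive, we need 1/n_f² > 0.98437500, i.e. n_f ≤ 1. For each allowed n_f, solve n_i = (1/n_f² − 0.98437500)^(−1/2) and check whether it is a whole number:
  n_f = 1: 1/n_i² = 1.00000000 − 0.98437500 = 0.01562500 → n_i = 8.000  → integer, n_i = 8 ✓

Only n_f = 1 gives an integer upper level, n_i = 8.

The transition is from n = 8 to n = 1 (emission).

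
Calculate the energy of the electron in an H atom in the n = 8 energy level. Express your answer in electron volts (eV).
-0.212589 eV

The energy levels of a hydrogen-like atom are given by:
E_n = -13.6057 eV / n²

For n = 8:
E_8 = -13.6057 eV / 8²
E_8 = -13.6057 eV / 64
E_8 = -0.212589 eV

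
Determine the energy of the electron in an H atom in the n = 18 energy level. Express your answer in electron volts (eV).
-0.041993 eV

The energy levels of a hydrogen-like atom are given by:
E_n = -13.6057 eV / n²

For n = 18:
E_18 = -13.6057 eV / 18²
E_18 = -13.6057 eV / 324
E_18 = -0.041993 eV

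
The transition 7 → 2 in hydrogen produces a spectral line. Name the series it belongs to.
Balmer series

The spectral series in hydrogen are named based on the final (lower) energy level:
- Lyman series: n_final = 1 (ultraviolet)
- Balmer series: n_final = 2 (visible/near-UV)
- Paschen series: n_final = 3 (infrared)
- Brackett series: n_final = 4 (infrared)
- Pfund series: n_final = 5 (far infrared)

Since this transition ends at n = 2, it belongs to the Balmer series.

For reference, this 7 → 2 line has photon energy
ΔE = 13.6057 eV × (1/2² - 1/7²) = 3.1237577 eV,
corresponding to wavelength λ = hc/ΔE = 1239.84 eV·nm / 3.1237577 eV = 396.907 nm in the visible/near-UV region.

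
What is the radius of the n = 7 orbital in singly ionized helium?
1.296484 nm (or 12.964842 Å)

The Bohr radius formula is:
r_n = n² a₀ / Z

where a₀ = 0.052917721 nm is the Bohr radius.

For He⁺ (Z = 2) at n = 7:
r_7 = 7² × 0.052917721 nm / 2
r_7 = 49 × 0.052917721 nm / 2
r_7 = 2.5929683 nm / 2
r_7 = 1.296484 nm

The electron orbits at approximately 1.296484 nm from the nucleus.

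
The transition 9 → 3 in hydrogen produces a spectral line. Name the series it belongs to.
Paschen series

The spectral series in hydrogen are named based on the final (lower) energy level:
- Lyman series: n_final = 1 (ultraviolet)
- Balmer series: n_final = 2 (visible/near-UV)
- Paschen series: n_final = 3 (infrared)
- Brackett series: n_final = 4 (infrared)
- Pfund series: n_final = 5 (far infrared)

Since this transition ends at n = 3, it belongs to the Paschen series.

For reference, this 9 → 3 line has photon energy
ΔE = 13.6057 eV × (1/3² - 1/9²) = 1.343772840 eV,
corresponding to wavelength λ = hc/ΔE = 1239.84 eV·nm / 1.343772840 eV = 922.65595 nm in the infrared region.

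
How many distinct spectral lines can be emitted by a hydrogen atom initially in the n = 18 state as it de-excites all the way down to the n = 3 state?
120

The electron can occupy levels n = 3, 4, ..., 18 during de-excitation — that is m = 18 - 3 + 1 = 16 distinct levels.

The number of distinct spectral lines equals the number of ways to choose 2 of these m levels (each pair gives one possible emission transition):

Number of lines = m(m-1)/2 = 16×15/2 = 120

These correspond to all possible transitions between the 16 levels:
18 → 17, 18 → 16, 18 → 15, 18 → 14, 18 → 13, 18 → 12, 18 → 11, 18 → 10...

Each transition produces a photon with a unique energy (and thus wavelength). This count does not depend on Z.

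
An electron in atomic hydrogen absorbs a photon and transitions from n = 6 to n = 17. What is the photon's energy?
0.330858 eV

The energy levels of a hydrogen-like atom are E_n = -13.6057 eV / n².

Energy at n = 6: E_6 = -13.6057 / 6² = -0.377936111 eV
Energy at n = 17: E_17 = -13.6057 / 17² = -0.047078547 eV

The excitation energy is the difference:
ΔE = E_17 - E_6
ΔE = -0.047078547 - (-0.377936111)
ΔE = 0.330858 eV

Since this is positive, energy must be absorbed (photon absorption).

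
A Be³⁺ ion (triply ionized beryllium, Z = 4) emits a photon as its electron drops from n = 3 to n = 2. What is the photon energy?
30.234889 eV

The energy levels are E_n = -13.6057 Z² eV / n².

Energy at n = 3: E_3 = -13.6057 × 4² / 3² = -24.187911111 eV
Energy at n = 2: E_2 = -13.6057 × 4² / 2² = -54.422800000 eV

For emission (electron falling to lower state), the photon energy is:
E_photon = E_3 - E_2 = |-24.187911111 - (-54.422800000)|
E_photon = 30.234889 eV

This energy is carried away by the emitted photon.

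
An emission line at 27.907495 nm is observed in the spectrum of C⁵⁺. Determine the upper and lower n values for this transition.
n = 7 → n = 3

First, find the photon energy from the wavelength (hc = 1239.84 eV·nm):
E = hc/λ = 1239.84 eV·nm / 27.907495 nm = 44.426775 eV

The energy levels of C⁵⁺ satisfy E_n = -13.6057 × 6² / n² eV, so an emission n_i → n_f releases
ΔE = 13.6057 × 6² × (1/n_f² − 1/n_i²) eV.

Setting ΔE equal to the photon energy:
1/n_f² − 1/n_i² = 44.426775 / (13.6057 × 6²) = 0.090702947

Since 1/n_i² must be positive, we need 1/n_f² > 0.090702947, i.e. n_f ≤ 3. For each allowed n_f, solve n_i = (1/n_f² − 0.090702947)^(−1/2) and check whether it is a whole number:
  n_f = 1: 1/n_i² = 1.000000000 − 0.090702947 = 0.909297053 → n_i = 1.049  (not an integer) ✗
  n_f = 2: 1/n_i² = 0.250000000 − 0.090702947 = 0.159297053 → n_i = 2.506  (not an integer) ✗
  n_f = 3: 1/n_i² = 0.111111111 − 0.090702947 = 0.020408164 → n_i = 7.000  → integer, n_i = 7 ✓

Only n_f = 3 gives an integer upper level, n_i = 7.

The transition is from n = 7 to n = 3 (emission).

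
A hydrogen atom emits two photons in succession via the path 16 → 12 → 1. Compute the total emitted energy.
13.553 eV

The energy levels of hydrogen are E_n = -13.6057 / n² eV.

First transition (16 → 12):
ΔE₁ = |E_12 - E_16|
ΔE₁ = |-0.094484028 - (-0.053147266)| = 0.041337 eV

Second transition (12 → 1):
ΔE₂ = |E_1 - E_12|
ΔE₂ = |-13.605700000 - (-0.094484028)| = 13.511216 eV

Total energy released:
E_total = ΔE₁ + ΔE₂ = 0.041337 + 13.511216 = 13.553 eV

Note: This equals the direct transition 16 → 1: 13.553 eV ✓
Energy is conserved regardless of the path taken.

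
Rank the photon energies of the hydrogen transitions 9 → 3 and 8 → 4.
9 → 3

Calculate the energy for each transition:

Transition 9 → 3:
ΔE₁ = |E_3 - E_9| = |-13.6057/3² - (-13.6057/9²)|
ΔE₁ = |-1.511744444 - (-0.167971605)| = 1.343773 eV

Transition 8 → 4:
ΔE₂ = |E_4 - E_8| = |-13.6057/4² - (-13.6057/8²)|
ΔE₂ = |-0.850356250 - (-0.212589063)| = 0.637767 eV

Since 1.343773 eV > 0.637767 eV, the transition 9 → 3 emits the more energetic photon.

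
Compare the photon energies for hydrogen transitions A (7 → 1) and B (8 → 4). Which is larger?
7 → 1

Calculate the energy for each transition:

Transition 7 → 1:
ΔE₁ = |E_1 - E_7| = |-13.6057/1² - (-13.6057/7²)|
ΔE₁ = |-13.605700000 - (-0.277667347)| = 13.328033 eV

Transition 8 → 4:
ΔE₂ = |E_4 - E_8| = |-13.6057/4² - (-13.6057/8²)|
ΔE₂ = |-0.850356250 - (-0.212589063)| = 0.637767 eV

Since 13.328033 eV > 0.637767 eV, the transition 7 → 1 emits the more energetic photon.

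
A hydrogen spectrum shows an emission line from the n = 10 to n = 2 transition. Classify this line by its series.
Balmer series

The spectral series in hydrogen are named based on the final (lower) energy level:
- Lyman series: n_final = 1 (ultraviolet)
- Balmer series: n_final = 2 (visible/near-UV)
- Paschen series: n_final = 3 (infrared)
- Brackett series: n_final = 4 (infrared)
- Pfund series: n_final = 5 (far infrared)

Since this transition ends at n = 2, it belongs to the Balmer series.

For reference, this 10 → 2 line has photon energy
ΔE = 13.6057 eV × (1/2² - 1/10²) = 3.2653680 eV,
corresponding to wavelength λ = hc/ΔE = 1239.84 eV·nm / 3.2653680 eV = 379.694 nm in the visible/near-UV region.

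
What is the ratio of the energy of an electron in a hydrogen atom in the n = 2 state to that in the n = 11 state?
30.2500

Using E_n = -13.6057 Z² / n² eV with Z = 1:

E_2 = -13.6057 / 2² = -13.6057 / 4 = -3.4014250000 eV
E_11 = -13.6057 / 11² = -13.6057 / 121 = -0.1124438017 eV

The ratio is:
E_2/E_11 = (-3.4014250000) / (-0.1124438017)
E_2/E_11 = (-13.6057/4) / (-13.6057/121)
E_2/E_11 = 121/4
E_2/E_11 = 30.2500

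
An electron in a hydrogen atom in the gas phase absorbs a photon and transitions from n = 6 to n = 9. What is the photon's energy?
0.2100 eV

The energy levels of a hydrogen-like atom are E_n = -13.6057 eV / n².

Energy at n = 6: E_6 = -13.6057 / 6² = -0.3779361 eV
Energy at n = 9: E_9 = -13.6057 / 9² = -0.1679716 eV

The excitation energy is the difference:
ΔE = E_9 - E_6
ΔE = -0.1679716 - (-0.3779361)
ΔE = 0.2100 eV

Since this is positive, energy must be absorbed (photon absorption).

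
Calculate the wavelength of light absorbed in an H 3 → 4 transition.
1874.60 nm

First, find the transition energy using E_n = -13.6057 / n² eV:
E_3 = -13.6057 / 3² = -1.51174444 eV
E_4 = -13.6057 / 4² = -0.85035625 eV

Photon energy: |ΔE| = |E_4 - E_3| = 0.66138819 eV

Convert to wavelength using E = hc/λ with hc = 1239.84 eV·nm:
λ = hc/E = 1239.84 eV·nm / 0.66138819 eV
λ = 1874.60 nm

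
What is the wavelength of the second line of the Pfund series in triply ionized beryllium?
290.703 nm

The lines of a series are numbered from the longest wavelength (smallest ΔE) outward; the second line is the transition from n = n_f + 2 to n_f.
The Pfund series has all transitions ending at n_f = 5.

For Be³⁺ (Z = 4), the second line (β-line) is the jump from n = 7 to n = 5:
E_7 = -13.6057 × 4² / 7² = -4.4426776 eV
E_5 = -13.6057 × 4² / 5² = -8.7076480 eV
ΔE = E_7 - E_5 = 4.2649704 eV

λ = hc/E = 1239.84 eV·nm / 4.2649704 eV
λ = 290.703 nm

This is the β-line of the Pfund series in Be³⁺.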